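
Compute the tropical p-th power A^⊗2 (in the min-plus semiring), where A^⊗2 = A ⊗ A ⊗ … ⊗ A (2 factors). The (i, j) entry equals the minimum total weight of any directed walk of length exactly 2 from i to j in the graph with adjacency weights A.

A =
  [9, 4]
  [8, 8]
A^⊗2 =
  [12, 12]
  [16, 12]

Each entry (A^⊗2)_ij equals the minimum over all length-2 walks i = v_0 → v_1 → … → v_2 = j of Σ_t A[v_t][v_{t+1}]. For example, for (i, j) = (0, 1) we minimise over 2 possible intermediate vertex sequences; the minimum is 12, attained along the walk 0 → 1 → 1.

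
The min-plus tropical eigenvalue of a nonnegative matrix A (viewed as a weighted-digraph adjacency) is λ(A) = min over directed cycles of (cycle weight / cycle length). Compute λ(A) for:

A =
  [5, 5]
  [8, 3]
λ(A) = 3

Enumerate directed cycles and compute their means (weight / length). Sample:
  cycle 0 → 0: weight = 5, length = 1, mean = 5/1 ≈ 5.000
  cycle 1 → 1: weight = 3, length = 1, mean = 3/1 ≈ 3.000
  cycle 0 → 1 → 0: weight = 13, length = 2, mean = 13/2 ≈ 6.500
  cycle 1 → 0 → 1: weight = 13, length = 2, mean = 13/2 ≈ 6.500
Minimum mean = 3.000, attained e.g. along the cycle 1 → 1 with weight 3 and length 1. So λ(A) = 3/1 = 3.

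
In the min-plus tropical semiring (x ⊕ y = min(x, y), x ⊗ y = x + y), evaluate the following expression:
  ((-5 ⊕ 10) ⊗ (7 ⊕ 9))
((-5 ⊕ 10) ⊗ (7 ⊕ 9)) = 2

Expand innermost to outermost. Recall ⊕ takes the minimum of its arguments and ⊗ takes their sum. Working out the expression ((-5 ⊕ 10) ⊗ (7 ⊕ 9)) gives 2.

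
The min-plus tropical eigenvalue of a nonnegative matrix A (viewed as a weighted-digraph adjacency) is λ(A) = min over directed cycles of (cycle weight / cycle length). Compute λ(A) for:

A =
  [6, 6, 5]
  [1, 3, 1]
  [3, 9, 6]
λ(A) = 3

Enumerate directed cycles and compute their means (weight / length). Sample:
  cycle 0 → 0: weight = 6, length = 1, mean = 6/1 ≈ 6.000
  cycle 1 → 1: weight = 3, length = 1, mean = 3/1 ≈ 3.000
  cycle 2 → 2: weight = 6, length = 1, mean = 6/1 ≈ 6.000
  cycle 0 → 1 → 0: weight = 7, length = 2, mean = 7/2 ≈ 3.500
  cycle 0 → 2 → 0: weight = 8, length = 2, mean = 8/2 ≈ 4.000
  cycle 1 → 0 → 1: weight = 7, length = 2, mean = 7/2 ≈ 3.500
Minimum mean = 3.000, attained e.g. along the cycle 1 → 1 with weight 3 and length 1. So λ(A) = 3/1 = 3.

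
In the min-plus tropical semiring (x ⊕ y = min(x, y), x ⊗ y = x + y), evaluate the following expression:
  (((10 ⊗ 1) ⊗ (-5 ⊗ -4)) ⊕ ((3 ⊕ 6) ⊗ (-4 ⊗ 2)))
(((10 ⊗ 1) ⊗ (-5 ⊗ -4)) ⊕ ((3 ⊕ 6) ⊗ (-4 ⊗ 2))) = 1

Expand innermost to outermost. Recall ⊕ takes the minimum of its arguments and ⊗ takes their sum. Working out the expression (((10 ⊗ 1) ⊗ (-5 ⊗ -4)) ⊕ ((3 ⊕ 6) ⊗ (-4 ⊗ 2))) gives 1.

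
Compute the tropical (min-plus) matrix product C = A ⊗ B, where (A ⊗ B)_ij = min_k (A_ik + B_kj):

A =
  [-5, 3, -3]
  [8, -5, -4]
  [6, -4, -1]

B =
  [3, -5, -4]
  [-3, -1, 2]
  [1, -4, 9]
A ⊗ B =
  [-2, -10, -9]
  [-8, -8, -3]
  [-7, -5, -2]

Apply the min-plus product entry-by-entry:
  C[0][0] = min over k of (A[0][0] + B[0][0] = -5 + 3 = -2, A[0][1] + B[1][0] = 3 + -3 = 0, A[0][2] + B[2][0] = -3 + 1 = -2) = -2 (attained at k = 0)
  C[0][1] = min over k of (A[0][0] + B[0][1] = -5 + -5 = -10, A[0][1] + B[1][1] = 3 + -1 = 2, A[0][2] + B[2][1] = -3 + -4 = -7) = -10 (attained at k = 0)
  C[0][2] = min over k of (A[0][0] + B[0][2] = -5 + -4 = -9, A[0][1] + B[1][2] = 3 + 2 = 5, A[0][2] + B[2][2] = -3 + 9 = 6) = -9 (attained at k = 0)
  C[1][0] = min over k of (A[1][0] + B[0][0] = 8 + 3 = 11, A[1][1] + B[1][0] = -5 + -3 = -8, A[1][2] + B[2][0] = -4 + 1 = -3) = -8 (attained at k = 1)
  C[1][1] = min over k of (A[1][0] + B[0][1] = 8 + -5 = 3, A[1][1] + B[1][1] = -5 + -1 = -6, A[1][2] + B[2][1] = -4 + -4 = -8) = -8 (attained at k = 2)
  C[1][2] = min over k of (A[1][0] + B[0][2] = 8 + -4 = 4, A[1][1] + B[1][2] = -5 + 2 = -3, A[1][2] + B[2][2] = -4 + 9 = 5) = -3 (attained at k = 1)
  C[2][0] = min over k of (A[2][0] + B[0][0] = 6 + 3 = 9, A[2][1] + B[1][0] = -4 + -3 = -7, A[2][2] + B[2][0] = -1 + 1 = 0) = -7 (attained at k = 1)
  C[2][1] = min over k of (A[2][0] + B[0][1] = 6 + -5 = 1, A[2][1] + B[1][1] = -4 + -1 = -5, A[2][2] + B[2][1] = -1 + -4 = -5) = -5 (attained at k = 1)
  C[2][2] = min over k of (A[2][0] + B[0][2] = 6 + -4 = 2, A[2][1] + B[1][2] = -4 + 2 = -2, A[2][2] + B[2][2] = -1 + 9 = 8) = -2 (attained at k = 1)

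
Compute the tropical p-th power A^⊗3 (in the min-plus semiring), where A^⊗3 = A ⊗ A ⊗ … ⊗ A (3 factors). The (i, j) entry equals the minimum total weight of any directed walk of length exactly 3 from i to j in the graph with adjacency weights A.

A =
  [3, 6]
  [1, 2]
A^⊗3 =
  [9, 10]
  [5, 6]

Each entry (A^⊗3)_ij equals the minimum over all length-3 walks i = v_0 → v_1 → … → v_3 = j of Σ_t A[v_t][v_{t+1}]. For example, for (i, j) = (0, 1) we minimise over 4 possible intermediate vertex sequences; the minimum is 10, attained along the walk 0 → 1 → 1 → 1.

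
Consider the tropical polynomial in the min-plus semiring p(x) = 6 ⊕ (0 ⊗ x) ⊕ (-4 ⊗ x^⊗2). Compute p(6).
p(6) = 6

A tropical monomial a ⊗ x^⊗i evaluates to a + i · x. Evaluating each term at x = 6:
  Term 0 contributes 6 + 0 · 6 = 6
  Term 1 contributes 0 + 1 · 6 = 6
  Term 2 contributes -4 + 2 · 6 = 8
p(6) = ⊕ of these = min[6, 6, 8] = 6.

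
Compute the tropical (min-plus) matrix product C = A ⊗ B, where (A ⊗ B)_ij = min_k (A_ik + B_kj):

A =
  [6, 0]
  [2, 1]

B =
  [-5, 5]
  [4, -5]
A ⊗ B =
  [1, -5]
  [-3, -4]

Apply the min-plus product entry-by-entry:
  C[0][0] = min over k of (A[0][0] + B[0][0] = 6 + -5 = 1, A[0][1] + B[1][0] = 0 + 4 = 4) = 1 (attained at k = 0)
  C[0][1] = min over k of (A[0][0] + B[0][1] = 6 + 5 = 11, A[0][1] + B[1][1] = 0 + -5 = -5) = -5 (attained at k = 1)
  C[1][0] = min over k of (A[1][0] + B[0][0] = 2 + -5 = -3, A[1][1] + B[1][0] = 1 + 4 = 5) = -3 (attained at k = 0)
  C[1][1] = min over k of (A[1][0] + B[0][1] = 2 + 5 = 7, A[1][1] + B[1][1] = 1 + -5 = -4) = -4 (attained at k = 1)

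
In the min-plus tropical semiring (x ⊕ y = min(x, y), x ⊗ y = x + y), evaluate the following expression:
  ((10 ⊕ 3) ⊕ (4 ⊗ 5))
((10 ⊕ 3) ⊕ (4 ⊗ 5)) = 3

Expand innermost to outermost. Recall ⊕ takes the minimum of its arguments and ⊗ takes their sum. Working out the expression ((10 ⊕ 3) ⊕ (4 ⊗ 5)) gives 3.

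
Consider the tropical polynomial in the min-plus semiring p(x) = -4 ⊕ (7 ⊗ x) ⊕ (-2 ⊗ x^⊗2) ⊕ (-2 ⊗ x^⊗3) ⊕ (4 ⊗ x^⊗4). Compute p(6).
p(6) = -4

A tropical monomial a ⊗ x^⊗i evaluates to a + i · x. Evaluating each term at x = 6:
  Term 0 contributes -4 + 0 · 6 = -4
  Term 1 contributes 7 + 1 · 6 = 13
  Term 2 contributes -2 + 2 · 6 = 10
  Term 3 contributes -2 + 3 · 6 = 16
  Term 4 contributes 4 + 4 · 6 = 28
p(6) = ⊕ of these = min[-4, 13, 10, 16, 28] = -4.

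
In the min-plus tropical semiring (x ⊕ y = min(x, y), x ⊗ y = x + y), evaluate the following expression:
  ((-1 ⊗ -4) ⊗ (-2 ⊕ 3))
((-1 ⊗ -4) ⊗ (-2 ⊕ 3)) = -7

Expand innermost to outermost. Recall ⊕ takes the minimum of its arguments and ⊗ takes their sum. Working out the expression ((-1 ⊗ -4) ⊗ (-2 ⊕ 3)) gives -7.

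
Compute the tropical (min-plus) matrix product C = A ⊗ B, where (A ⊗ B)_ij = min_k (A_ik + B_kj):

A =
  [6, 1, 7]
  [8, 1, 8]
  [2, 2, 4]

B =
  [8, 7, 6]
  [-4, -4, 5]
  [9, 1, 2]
A ⊗ B =
  [-3, -3, 6]
  [-3, -3, 6]
  [-2, -2, 6]

Apply the min-plus product entry-by-entry:
  C[0][0] = min over k of (A[0][0] + B[0][0] = 6 + 8 = 14, A[0][1] + B[1][0] = 1 + -4 = -3, A[0][2] + B[2][0] = 7 + 9 = 16) = -3 (attained at k = 1)
  C[0][1] = min over k of (A[0][0] + B[0][1] = 6 + 7 = 13, A[0][1] + B[1][1] = 1 + -4 = -3, A[0][2] + B[2][1] = 7 + 1 = 8) = -3 (attained at k = 1)
  C[0][2] = min over k of (A[0][0] + B[0][2] = 6 + 6 = 12, A[0][1] + B[1][2] = 1 + 5 = 6, A[0][2] + B[2][2] = 7 + 2 = 9) = 6 (attained at k = 1)
  C[1][0] = min over k of (A[1][0] + B[0][0] = 8 + 8 = 16, A[1][1] + B[1][0] = 1 + -4 = -3, A[1][2] + B[2][0] = 8 + 9 = 17) = -3 (attained at k = 1)
  C[1][1] = min over k of (A[1][0] + B[0][1] = 8 + 7 = 15, A[1][1] + B[1][1] = 1 + -4 = -3, A[1][2] + B[2][1] = 8 + 1 = 9) = -3 (attained at k = 1)
  C[1][2] = min over k of (A[1][0] + B[0][2] = 8 + 6 = 14, A[1][1] + B[1][2] = 1 + 5 = 6, A[1][2] + B[2][2] = 8 + 2 = 10) = 6 (attained at k = 1)
  C[2][0] = min over k of (A[2][0] + B[0][0] = 2 + 8 = 10, A[2][1] + B[1][0] = 2 + -4 = -2, A[2][2] + B[2][0] = 4 + 9 = 13) = -2 (attained at k = 1)
  C[2][1] = min over k of (A[2][0] + B[0][1] = 2 + 7 = 9, A[2][1] + B[1][1] = 2 + -4 = -2, A[2][2] + B[2][1] = 4 + 1 = 5) = -2 (attained at k = 1)
  C[2][2] = min over k of (A[2][0] + B[0][2] = 2 + 6 = 8, A[2][1] + B[1][2] = 2 + 5 = 7, A[2][2] + B[2][2] = 4 + 2 = 6) = 6 (attained at k = 2)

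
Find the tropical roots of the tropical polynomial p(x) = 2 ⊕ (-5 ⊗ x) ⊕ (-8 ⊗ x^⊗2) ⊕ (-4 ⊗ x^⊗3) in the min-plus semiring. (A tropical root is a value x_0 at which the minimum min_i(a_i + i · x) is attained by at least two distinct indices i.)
Roots: {-4, 3, 7}

Each tropical root is a break point of the lower envelope of the lines y = a_i + i · x (there are 4 lines, with slopes 0, 1, ..., 3). Only the lines that attain the minimum somewhere contribute to roots; other lines are dominated. Here the surviving (envelope) indices are i = 3, i = 2, i = 1, i = 0.
Intersections between consecutive envelope lines give the roots: for adjacent envelope indices i < j the intersection is x = (a_i − a_j) / (j − i). Reading off the sorted break points: {-4, 3, 7}.
Verification: at each break x_0, at least two indices attain the minimum of min_i(a_i + i · x_0).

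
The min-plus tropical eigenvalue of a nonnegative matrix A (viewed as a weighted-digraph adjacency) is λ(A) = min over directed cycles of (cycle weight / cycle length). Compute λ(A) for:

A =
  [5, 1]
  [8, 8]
λ(A) = 9/2

Enumerate directed cycles and compute their means (weight / length). Sample:
  cycle 0 → 0: weight = 5, length = 1, mean = 5/1 ≈ 5.000
  cycle 1 → 1: weight = 8, length = 1, mean = 8/1 ≈ 8.000
  cycle 0 → 1 → 0: weight = 9, length = 2, mean = 9/2 ≈ 4.500
  cycle 1 → 0 → 1: weight = 9, length = 2, mean = 9/2 ≈ 4.500
Minimum mean = 4.500, attained e.g. along the cycle 0 → 1 → 0 with weight 9 and length 2. So λ(A) = 9/2 = 9/2.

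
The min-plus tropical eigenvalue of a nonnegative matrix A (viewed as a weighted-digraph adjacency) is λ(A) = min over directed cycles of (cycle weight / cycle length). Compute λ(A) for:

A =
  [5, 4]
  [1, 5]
λ(A) = 5/2

Enumerate directed cycles and compute their means (weight / length). Sample:
  cycle 0 → 0: weight = 5, length = 1, mean = 5/1 ≈ 5.000
  cycle 1 → 1: weight = 5, length = 1, mean = 5/1 ≈ 5.000
  cycle 0 → 1 → 0: weight = 5, length = 2, mean = 5/2 ≈ 2.500
  cycle 1 → 0 → 1: weight = 5, length = 2, mean = 5/2 ≈ 2.500
Minimum mean = 2.500, attained e.g. along the cycle 0 → 1 → 0 with weight 5 and length 2. So λ(A) = 5/2 = 5/2.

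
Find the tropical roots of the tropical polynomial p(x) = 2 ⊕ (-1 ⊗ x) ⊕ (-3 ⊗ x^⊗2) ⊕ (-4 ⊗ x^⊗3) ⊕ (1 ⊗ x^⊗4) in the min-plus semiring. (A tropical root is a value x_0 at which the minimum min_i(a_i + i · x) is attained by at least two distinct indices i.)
Roots: {-5, 1, 2, 3}

Each tropical root is a break point of the lower envelope of the lines y = a_i + i · x (there are 5 lines, with slopes 0, 1, ..., 4). Only the lines that attain the minimum somewhere contribute to roots; other lines are dominated. Here the surviving (envelope) indices are i = 4, i = 3, i = 2, i = 1, i = 0.
Intersections between consecutive envelope lines give the roots: for adjacent envelope indices i < j the intersection is x = (a_i − a_j) / (j − i). Reading off the sorted break points: {-5, 1, 2, 3}.
Verification: at each break x_0, at least two indices attain the minimum of min_i(a_i + i · x_0).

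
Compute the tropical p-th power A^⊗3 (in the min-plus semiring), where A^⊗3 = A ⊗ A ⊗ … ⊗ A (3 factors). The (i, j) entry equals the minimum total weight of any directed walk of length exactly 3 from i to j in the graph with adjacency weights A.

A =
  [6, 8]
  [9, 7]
A^⊗3 =
  [18, 20]
  [21, 21]

Each entry (A^⊗3)_ij equals the minimum over all length-3 walks i = v_0 → v_1 → … → v_3 = j of Σ_t A[v_t][v_{t+1}]. For example, for (i, j) = (0, 1) we minimise over 4 possible intermediate vertex sequences; the minimum is 20, attained along the walk 0 → 0 → 0 → 1.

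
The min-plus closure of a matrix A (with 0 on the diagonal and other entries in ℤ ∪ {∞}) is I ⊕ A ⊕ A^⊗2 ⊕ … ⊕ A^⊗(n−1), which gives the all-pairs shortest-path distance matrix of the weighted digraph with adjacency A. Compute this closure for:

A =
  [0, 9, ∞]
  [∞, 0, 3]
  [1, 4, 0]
Closure =
  [0, 9, 12]
  [4, 0, 3]
  [1, 4, 0]

This is the Floyd-Warshall all-pairs shortest-path computation. For each intermediate vertex k = 0, 1, …, 2, update dist[i][j] ← min(dist[i][j], dist[i][k] + dist[k][j]). The final matrix gives, for each (i, j), the minimum total weight of any directed path from i to j (possibly empty when i = j).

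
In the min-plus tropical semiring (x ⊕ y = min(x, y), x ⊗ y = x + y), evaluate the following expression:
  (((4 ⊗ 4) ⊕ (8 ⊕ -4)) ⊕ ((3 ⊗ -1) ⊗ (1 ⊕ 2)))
(((4 ⊗ 4) ⊕ (8 ⊕ -4)) ⊕ ((3 ⊗ -1) ⊗ (1 ⊕ 2))) = -4

Expand innermost to outermost. Recall ⊕ takes the minimum of its arguments and ⊗ takes their sum. Working out the expression (((4 ⊗ 4) ⊕ (8 ⊕ -4)) ⊕ ((3 ⊗ -1) ⊗ (1 ⊕ 2))) gives -4.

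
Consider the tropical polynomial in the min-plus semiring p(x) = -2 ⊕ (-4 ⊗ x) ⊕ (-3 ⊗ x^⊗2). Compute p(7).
p(7) = -2

A tropical monomial a ⊗ x^⊗i evaluates to a + i · x. Evaluating each term at x = 7:
  Term 0 contributes -2 + 0 · 7 = -2
  Term 1 contributes -4 + 1 · 7 = 3
  Term 2 contributes -3 + 2 · 7 = 11
p(7) = ⊕ of these = min[-2, 3, 11] = -2.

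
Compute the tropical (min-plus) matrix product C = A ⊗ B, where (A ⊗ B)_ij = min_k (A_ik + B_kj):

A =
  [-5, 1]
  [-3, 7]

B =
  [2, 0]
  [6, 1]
A ⊗ B =
  [-3, -5]
  [-1, -3]

Apply the min-plus product entry-by-entry:
  C[0][0] = min over k of (A[0][0] + B[0][0] = -5 + 2 = -3, A[0][1] + B[1][0] = 1 + 6 = 7) = -3 (attained at k = 0)
  C[0][1] = min over k of (A[0][0] + B[0][1] = -5 + 0 = -5, A[0][1] + B[1][1] = 1 + 1 = 2) = -5 (attained at k = 0)
  C[1][0] = min over k of (A[1][0] + B[0][0] = -3 + 2 = -1, A[1][1] + B[1][0] = 7 + 6 = 13) = -1 (attained at k = 0)
  C[1][1] = min over k of (A[1][0] + B[0][1] = -3 + 0 = -3, A[1][1] + B[1][1] = 7 + 1 = 8) = -3 (attained at k = 0)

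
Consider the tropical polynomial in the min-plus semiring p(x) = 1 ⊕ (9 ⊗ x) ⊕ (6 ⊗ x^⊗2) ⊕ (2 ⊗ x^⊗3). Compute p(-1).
p(-1) = -1

A tropical monomial a ⊗ x^⊗i evaluates to a + i · x. Evaluating each term at x = -1:
  Term 0 contributes 1 + 0 · -1 = 1
  Term 1 contributes 9 + 1 · -1 = 8
  Term 2 contributes 6 + 2 · -1 = 4
  Term 3 contributes 2 + 3 · -1 = -1
p(-1) = ⊕ of these = min[1, 8, 4, -1] = -1.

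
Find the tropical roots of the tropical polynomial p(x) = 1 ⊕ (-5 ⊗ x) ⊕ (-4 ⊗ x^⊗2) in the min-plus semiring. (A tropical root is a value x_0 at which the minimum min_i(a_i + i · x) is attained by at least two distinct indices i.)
Roots: {-1, 6}

Each tropical root is a break point of the lower envelope of the lines y = a_i + i · x (there are 3 lines, with slopes 0, 1, ..., 2). Only the lines that attain the minimum somewhere contribute to roots; other lines are dominated. Here the surviving (envelope) indices are i = 2, i = 1, i = 0.
Intersections between consecutive envelope lines give the roots: for adjacent envelope indices i < j the intersection is x = (a_i − a_j) / (j − i). Reading off the sorted break points: {-1, 6}.
Verification: at each break x_0, at least two indices attain the minimum of min_i(a_i + i · x_0).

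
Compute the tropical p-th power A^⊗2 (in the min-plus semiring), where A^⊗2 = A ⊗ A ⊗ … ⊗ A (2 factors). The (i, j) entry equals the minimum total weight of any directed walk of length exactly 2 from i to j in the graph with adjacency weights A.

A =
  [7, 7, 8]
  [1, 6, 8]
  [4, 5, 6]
A^⊗2 =
  [8, 13, 14]
  [7, 8, 9]
  [6, 11, 12]

Each entry (A^⊗2)_ij equals the minimum over all length-2 walks i = v_0 → v_1 → … → v_2 = j of Σ_t A[v_t][v_{t+1}]. For example, for (i, j) = (0, 2) we minimise over 3 possible intermediate vertex sequences; the minimum is 14, attained along the walk 0 → 2 → 2.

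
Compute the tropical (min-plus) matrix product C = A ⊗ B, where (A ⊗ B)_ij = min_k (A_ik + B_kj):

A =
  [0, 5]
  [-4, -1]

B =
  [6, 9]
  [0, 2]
A ⊗ B =
  [5, 7]
  [-1, 1]

Apply the min-plus product entry-by-entry:
  C[0][0] = min over k of (A[0][0] + B[0][0] = 0 + 6 = 6, A[0][1] + B[1][0] = 5 + 0 = 5) = 5 (attained at k = 1)
  C[0][1] = min over k of (A[0][0] + B[0][1] = 0 + 9 = 9, A[0][1] + B[1][1] = 5 + 2 = 7) = 7 (attained at k = 1)
  C[1][0] = min over k of (A[1][0] + B[0][0] = -4 + 6 = 2, A[1][1] + B[1][0] = -1 + 0 = -1) = -1 (attained at k = 1)
  C[1][1] = min over k of (A[1][0] + B[0][1] = -4 + 9 = 5, A[1][1] + B[1][1] = -1 + 2 = 1) = 1 (attained at k = 1)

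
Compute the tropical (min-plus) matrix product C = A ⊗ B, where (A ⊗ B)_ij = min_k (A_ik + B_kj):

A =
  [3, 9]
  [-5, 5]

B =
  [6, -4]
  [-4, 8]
A ⊗ B =
  [5, -1]
  [1, -9]

Apply the min-plus product entry-by-entry:
  C[0][0] = min over k of (A[0][0] + B[0][0] = 3 + 6 = 9, A[0][1] + B[1][0] = 9 + -4 = 5) = 5 (attained at k = 1)
  C[0][1] = min over k of (A[0][0] + B[0][1] = 3 + -4 = -1, A[0][1] + B[1][1] = 9 + 8 = 17) = -1 (attained at k = 0)
  C[1][0] = min over k of (A[1][0] + B[0][0] = -5 + 6 = 1, A[1][1] + B[1][0] = 5 + -4 = 1) = 1 (attained at k = 0)
  C[1][1] = min over k of (A[1][0] + B[0][1] = -5 + -4 = -9, A[1][1] + B[1][1] = 5 + 8 = 13) = -9 (attained at k = 0)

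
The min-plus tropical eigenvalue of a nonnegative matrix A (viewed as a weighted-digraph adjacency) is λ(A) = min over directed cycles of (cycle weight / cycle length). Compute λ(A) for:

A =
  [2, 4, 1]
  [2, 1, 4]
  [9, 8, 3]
λ(A) = 1

Enumerate directed cycles and compute their means (weight / length). Sample:
  cycle 0 → 0: weight = 2, length = 1, mean = 2/1 ≈ 2.000
  cycle 1 → 1: weight = 1, length = 1, mean = 1/1 ≈ 1.000
  cycle 2 → 2: weight = 3, length = 1, mean = 3/1 ≈ 3.000
  cycle 0 → 1 → 0: weight = 6, length = 2, mean = 6/2 ≈ 3.000
  cycle 0 → 2 → 0: weight = 10, length = 2, mean = 10/2 ≈ 5.000
  cycle 1 → 0 → 1: weight = 6, length = 2, mean = 6/2 ≈ 3.000
Minimum mean = 1.000, attained e.g. along the cycle 1 → 1 with weight 1 and length 1. So λ(A) = 1/1 = 1.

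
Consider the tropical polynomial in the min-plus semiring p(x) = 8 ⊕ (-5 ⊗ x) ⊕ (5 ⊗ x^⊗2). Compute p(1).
p(1) = -4

A tropical monomial a ⊗ x^⊗i evaluates to a + i · x. Evaluating each term at x = 1:
  Term 0 contributes 8 + 0 · 1 = 8
  Term 1 contributes -5 + 1 · 1 = -4
  Term 2 contributes 5 + 2 · 1 = 7
p(1) = ⊕ of these = min[8, -4, 7] = -4.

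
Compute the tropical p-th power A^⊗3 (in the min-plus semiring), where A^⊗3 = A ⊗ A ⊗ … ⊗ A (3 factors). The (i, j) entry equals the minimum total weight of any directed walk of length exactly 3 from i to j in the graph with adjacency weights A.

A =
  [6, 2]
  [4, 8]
A^⊗3 =
  [12, 8]
  [10, 12]

Each entry (A^⊗3)_ij equals the minimum over all length-3 walks i = v_0 → v_1 → … → v_3 = j of Σ_t A[v_t][v_{t+1}]. For example, for (i, j) = (0, 1) we minimise over 4 possible intermediate vertex sequences; the minimum is 8, attained along the walk 0 → 1 → 0 → 1.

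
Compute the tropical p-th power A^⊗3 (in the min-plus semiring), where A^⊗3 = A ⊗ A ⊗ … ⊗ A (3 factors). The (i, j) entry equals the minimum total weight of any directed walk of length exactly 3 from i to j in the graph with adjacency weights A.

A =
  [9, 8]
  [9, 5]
A^⊗3 =
  [22, 18]
  [19, 15]

Each entry (A^⊗3)_ij equals the minimum over all length-3 walks i = v_0 → v_1 → … → v_3 = j of Σ_t A[v_t][v_{t+1}]. For example, for (i, j) = (0, 1) we minimise over 4 possible intermediate vertex sequences; the minimum is 18, attained along the walk 0 → 1 → 1 → 1.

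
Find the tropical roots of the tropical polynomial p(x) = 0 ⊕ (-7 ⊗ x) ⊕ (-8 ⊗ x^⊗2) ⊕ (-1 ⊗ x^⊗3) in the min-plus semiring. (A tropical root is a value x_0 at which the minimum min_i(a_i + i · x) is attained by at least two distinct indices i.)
Roots: {-7, 1, 7}

Each tropical root is a break point of the lower envelope of the lines y = a_i + i · x (there are 4 lines, with slopes 0, 1, ..., 3). Only the lines that attain the minimum somewhere contribute to roots; other lines are dominated. Here the surviving (envelope) indices are i = 3, i = 2, i = 1, i = 0.
Intersections between consecutive envelope lines give the roots: for adjacent envelope indices i < j the intersection is x = (a_i − a_j) / (j − i). Reading off the sorted break points: {-7, 1, 7}.
Verification: at each break x_0, at least two indices attain the minimum of min_i(a_i + i · x_0).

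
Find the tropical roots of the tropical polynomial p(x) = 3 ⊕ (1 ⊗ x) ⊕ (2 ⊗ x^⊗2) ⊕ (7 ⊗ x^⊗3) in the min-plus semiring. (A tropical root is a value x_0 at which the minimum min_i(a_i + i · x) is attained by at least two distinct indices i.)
Roots: {-5, -1, 2}

Each tropical root is a break point of the lower envelope of the lines y = a_i + i · x (there are 4 lines, with slopes 0, 1, ..., 3). Only the lines that attain the minimum somewhere contribute to roots; other lines are dominated. Here the surviving (envelope) indices are i = 3, i = 2, i = 1, i = 0.
Intersections between consecutive envelope lines give the roots: for adjacent envelope indices i < j the intersection is x = (a_i − a_j) / (j − i). Reading off the sorted break points: {-5, -1, 2}.
Verification: at each break x_0, at least two indices attain the minimum of min_i(a_i + i · x_0).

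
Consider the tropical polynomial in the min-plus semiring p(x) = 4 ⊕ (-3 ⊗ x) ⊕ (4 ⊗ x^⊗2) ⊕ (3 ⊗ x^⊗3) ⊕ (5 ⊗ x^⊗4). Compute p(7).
p(7) = 4

A tropical monomial a ⊗ x^⊗i evaluates to a + i · x. Evaluating each term at x = 7:
  Term 0 contributes 4 + 0 · 7 = 4
  Term 1 contributes -3 + 1 · 7 = 4
  Term 2 contributes 4 + 2 · 7 = 18
  Term 3 contributes 3 + 3 · 7 = 24
  Term 4 contributes 5 + 4 · 7 = 33
p(7) = ⊕ of these = min[4, 4, 18, 24, 33] = 4.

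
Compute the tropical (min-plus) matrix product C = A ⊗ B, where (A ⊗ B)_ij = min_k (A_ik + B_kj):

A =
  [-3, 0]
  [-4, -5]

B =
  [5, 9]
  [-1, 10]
A ⊗ B =
  [-1, 6]
  [-6, 5]

Apply the min-plus product entry-by-entry:
  C[0][0] = min over k of (A[0][0] + B[0][0] = -3 + 5 = 2, A[0][1] + B[1][0] = 0 + -1 = -1) = -1 (attained at k = 1)
  C[0][1] = min over k of (A[0][0] + B[0][1] = -3 + 9 = 6, A[0][1] + B[1][1] = 0 + 10 = 10) = 6 (attained at k = 0)
  C[1][0] = min over k of (A[1][0] + B[0][0] = -4 + 5 = 1, A[1][1] + B[1][0] = -5 + -1 = -6) = -6 (attained at k = 1)
  C[1][1] = min over k of (A[1][0] + B[0][1] = -4 + 9 = 5, A[1][1] + B[1][1] = -5 + 10 = 5) = 5 (attained at k = 0)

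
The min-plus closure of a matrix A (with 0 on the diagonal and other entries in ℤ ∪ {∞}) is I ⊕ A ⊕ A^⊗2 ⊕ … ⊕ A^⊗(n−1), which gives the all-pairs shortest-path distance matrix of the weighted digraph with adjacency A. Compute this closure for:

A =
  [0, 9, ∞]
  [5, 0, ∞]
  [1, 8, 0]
Closure =
  [0, 9, ∞]
  [5, 0, ∞]
  [1, 8, 0]

This is the Floyd-Warshall all-pairs shortest-path computation. For each intermediate vertex k = 0, 1, …, 2, update dist[i][j] ← min(dist[i][j], dist[i][k] + dist[k][j]). The final matrix gives, for each (i, j), the minimum total weight of any directed path from i to j (possibly empty when i = j).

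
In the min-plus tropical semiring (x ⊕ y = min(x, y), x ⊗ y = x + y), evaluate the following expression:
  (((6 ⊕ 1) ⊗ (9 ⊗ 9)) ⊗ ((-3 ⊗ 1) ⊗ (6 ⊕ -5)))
(((6 ⊕ 1) ⊗ (9 ⊗ 9)) ⊗ ((-3 ⊗ 1) ⊗ (6 ⊕ -5))) = 12

Expand innermost to outermost. Recall ⊕ takes the minimum of its arguments and ⊗ takes their sum. Working out the expression (((6 ⊕ 1) ⊗ (9 ⊗ 9)) ⊗ ((-3 ⊗ 1) ⊗ (6 ⊕ -5))) gives 12.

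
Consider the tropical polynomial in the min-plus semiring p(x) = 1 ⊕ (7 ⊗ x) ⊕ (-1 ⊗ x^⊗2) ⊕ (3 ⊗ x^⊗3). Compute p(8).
p(8) = 1

A tropical monomial a ⊗ x^⊗i evaluates to a + i · x. Evaluating each term at x = 8:
  Term 0 contributes 1 + 0 · 8 = 1
  Term 1 contributes 7 + 1 · 8 = 15
  Term 2 contributes -1 + 2 · 8 = 15
  Term 3 contributes 3 + 3 · 8 = 27
p(8) = ⊕ of these = min[1, 15, 15, 27] = 1.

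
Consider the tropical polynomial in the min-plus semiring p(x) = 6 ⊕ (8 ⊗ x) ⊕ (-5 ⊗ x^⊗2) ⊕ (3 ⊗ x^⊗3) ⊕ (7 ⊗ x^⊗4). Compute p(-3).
p(-3) = -11

A tropical monomial a ⊗ x^⊗i evaluates to a + i · x. Evaluating each term at x = -3:
  Term 0 contributes 6 + 0 · -3 = 6
  Term 1 contributes 8 + 1 · -3 = 5
  Term 2 contributes -5 + 2 · -3 = -11
  Term 3 contributes 3 + 3 · -3 = -6
  Term 4 contributes 7 + 4 · -3 = -5
p(-3) = ⊕ of these = min[6, 5, -11, -6, -5] = -11.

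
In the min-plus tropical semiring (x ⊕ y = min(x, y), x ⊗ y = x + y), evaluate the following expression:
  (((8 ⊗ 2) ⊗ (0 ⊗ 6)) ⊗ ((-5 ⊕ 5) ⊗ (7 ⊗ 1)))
(((8 ⊗ 2) ⊗ (0 ⊗ 6)) ⊗ ((-5 ⊕ 5) ⊗ (7 ⊗ 1))) = 19

Expand innermost to outermost. Recall ⊕ takes the minimum of its arguments and ⊗ takes their sum. Working out the expression (((8 ⊗ 2) ⊗ (0 ⊗ 6)) ⊗ ((-5 ⊕ 5) ⊗ (7 ⊗ 1))) gives 19.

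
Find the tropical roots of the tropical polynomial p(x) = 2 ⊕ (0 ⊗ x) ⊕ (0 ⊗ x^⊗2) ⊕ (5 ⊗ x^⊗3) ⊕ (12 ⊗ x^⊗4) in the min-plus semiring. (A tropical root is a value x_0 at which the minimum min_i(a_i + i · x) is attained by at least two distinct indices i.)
Roots: {-7, -5, 0, 2}

Each tropical root is a break point of the lower envelope of the lines y = a_i + i · x (there are 5 lines, with slopes 0, 1, ..., 4). Only the lines that attain the minimum somewhere contribute to roots; other lines are dominated. Here the surviving (envelope) indices are i = 4, i = 3, i = 2, i = 1, i = 0.
Intersections between consecutive envelope lines give the roots: for adjacent envelope indices i < j the intersection is x = (a_i − a_j) / (j − i). Reading off the sorted break points: {-7, -5, 0, 2}.
Verification: at each break x_0, at least two indices attain the minimum of min_i(a_i + i · x_0).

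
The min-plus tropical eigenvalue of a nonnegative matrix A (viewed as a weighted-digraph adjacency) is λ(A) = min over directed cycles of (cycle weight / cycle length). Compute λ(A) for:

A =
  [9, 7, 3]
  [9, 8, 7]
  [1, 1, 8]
λ(A) = 2

Enumerate directed cycles and compute their means (weight / length). Sample:
  cycle 0 → 0: weight = 9, length = 1, mean = 9/1 ≈ 9.000
  cycle 1 → 1: weight = 8, length = 1, mean = 8/1 ≈ 8.000
  cycle 2 → 2: weight = 8, length = 1, mean = 8/1 ≈ 8.000
  cycle 0 → 1 → 0: weight = 16, length = 2, mean = 16/2 ≈ 8.000
  cycle 0 → 2 → 0: weight = 4, length = 2, mean = 4/2 ≈ 2.000
  cycle 1 → 0 → 1: weight = 16, length = 2, mean = 16/2 ≈ 8.000
Minimum mean = 2.000, attained e.g. along the cycle 0 → 2 → 0 with weight 4 and length 2. So λ(A) = 4/2 = 2.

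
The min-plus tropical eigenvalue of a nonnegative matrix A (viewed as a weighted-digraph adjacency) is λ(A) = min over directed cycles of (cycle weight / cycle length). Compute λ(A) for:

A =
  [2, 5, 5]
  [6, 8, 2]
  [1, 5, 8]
λ(A) = 2

Enumerate directed cycles and compute their means (weight / length). Sample:
  cycle 0 → 0: weight = 2, length = 1, mean = 2/1 ≈ 2.000
  cycle 1 → 1: weight = 8, length = 1, mean = 8/1 ≈ 8.000
  cycle 2 → 2: weight = 8, length = 1, mean = 8/1 ≈ 8.000
  cycle 0 → 1 → 0: weight = 11, length = 2, mean = 11/2 ≈ 5.500
  cycle 0 → 2 → 0: weight = 6, length = 2, mean = 6/2 ≈ 3.000
  cycle 1 → 0 → 1: weight = 11, length = 2, mean = 11/2 ≈ 5.500
Minimum mean = 2.000, attained e.g. along the cycle 0 → 0 with weight 2 and length 1. So λ(A) = 2/1 = 2.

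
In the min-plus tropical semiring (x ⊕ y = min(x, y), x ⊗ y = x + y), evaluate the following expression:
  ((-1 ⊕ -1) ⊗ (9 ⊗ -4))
((-1 ⊕ -1) ⊗ (9 ⊗ -4)) = 4

Expand innermost to outermost. Recall ⊕ takes the minimum of its arguments and ⊗ takes their sum. Working out the expression ((-1 ⊕ -1) ⊗ (9 ⊗ -4)) gives 4.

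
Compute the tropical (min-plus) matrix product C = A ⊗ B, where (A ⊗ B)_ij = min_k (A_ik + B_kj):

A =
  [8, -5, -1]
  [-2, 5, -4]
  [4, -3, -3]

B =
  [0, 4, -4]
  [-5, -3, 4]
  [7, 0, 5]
A ⊗ B =
  [-10, -8, -1]
  [-2, -4, -6]
  [-8, -6, 0]

Apply the min-plus product entry-by-entry:
  C[0][0] = min over k of (A[0][0] + B[0][0] = 8 + 0 = 8, A[0][1] + B[1][0] = -5 + -5 = -10, A[0][2] + B[2][0] = -1 + 7 = 6) = -10 (attained at k = 1)
  C[0][1] = min over k of (A[0][0] + B[0][1] = 8 + 4 = 12, A[0][1] + B[1][1] = -5 + -3 = -8, A[0][2] + B[2][1] = -1 + 0 = -1) = -8 (attained at k = 1)
  C[0][2] = min over k of (A[0][0] + B[0][2] = 8 + -4 = 4, A[0][1] + B[1][2] = -5 + 4 = -1, A[0][2] + B[2][2] = -1 + 5 = 4) = -1 (attained at k = 1)
  C[1][0] = min over k of (A[1][0] + B[0][0] = -2 + 0 = -2, A[1][1] + B[1][0] = 5 + -5 = 0, A[1][2] + B[2][0] = -4 + 7 = 3) = -2 (attained at k = 0)
  C[1][1] = min over k of (A[1][0] + B[0][1] = -2 + 4 = 2, A[1][1] + B[1][1] = 5 + -3 = 2, A[1][2] + B[2][1] = -4 + 0 = -4) = -4 (attained at k = 2)
  C[1][2] = min over k of (A[1][0] + B[0][2] = -2 + -4 = -6, A[1][1] + B[1][2] = 5 + 4 = 9, A[1][2] + B[2][2] = -4 + 5 = 1) = -6 (attained at k = 0)
  C[2][0] = min over k of (A[2][0] + B[0][0] = 4 + 0 = 4, A[2][1] + B[1][0] = -3 + -5 = -8, A[2][2] + B[2][0] = -3 + 7 = 4) = -8 (attained at k = 1)
  C[2][1] = min over k of (A[2][0] + B[0][1] = 4 + 4 = 8, A[2][1] + B[1][1] = -3 + -3 = -6, A[2][2] + B[2][1] = -3 + 0 = -3) = -6 (attained at k = 1)
  C[2][2] = min over k of (A[2][0] + B[0][2] = 4 + -4 = 0, A[2][1] + B[1][2] = -3 + 4 = 1, A[2][2] + B[2][2] = -3 + 5 = 2) = 0 (attained at k = 0)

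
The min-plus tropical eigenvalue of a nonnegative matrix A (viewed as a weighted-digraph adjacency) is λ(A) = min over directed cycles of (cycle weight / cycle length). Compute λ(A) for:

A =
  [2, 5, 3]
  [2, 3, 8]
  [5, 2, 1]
λ(A) = 1

Enumerate directed cycles and compute their means (weight / length). Sample:
  cycle 0 → 0: weight = 2, length = 1, mean = 2/1 ≈ 2.000
  cycle 1 → 1: weight = 3, length = 1, mean = 3/1 ≈ 3.000
  cycle 2 → 2: weight = 1, length = 1, mean = 1/1 ≈ 1.000
  cycle 0 → 1 → 0: weight = 7, length = 2, mean = 7/2 ≈ 3.500
  cycle 0 → 2 → 0: weight = 8, length = 2, mean = 8/2 ≈ 4.000
  cycle 1 → 0 → 1: weight = 7, length = 2, mean = 7/2 ≈ 3.500
Minimum mean = 1.000, attained e.g. along the cycle 2 → 2 with weight 1 and length 1. So λ(A) = 1/1 = 1.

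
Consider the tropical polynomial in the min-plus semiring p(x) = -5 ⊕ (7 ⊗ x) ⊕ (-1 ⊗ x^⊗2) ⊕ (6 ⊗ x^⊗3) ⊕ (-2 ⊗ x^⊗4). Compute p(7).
p(7) = -5

A tropical monomial a ⊗ x^⊗i evaluates to a + i · x. Evaluating each term at x = 7:
  Term 0 contributes -5 + 0 · 7 = -5
  Term 1 contributes 7 + 1 · 7 = 14
  Term 2 contributes -1 + 2 · 7 = 13
  Term 3 contributes 6 + 3 · 7 = 27
  Term 4 contributes -2 + 4 · 7 = 26
p(7) = ⊕ of these = min[-5, 14, 13, 27, 26] = -5.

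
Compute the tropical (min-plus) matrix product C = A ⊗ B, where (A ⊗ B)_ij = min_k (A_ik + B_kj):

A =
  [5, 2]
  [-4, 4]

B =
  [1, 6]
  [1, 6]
A ⊗ B =
  [3, 8]
  [-3, 2]

Apply the min-plus product entry-by-entry:
  C[0][0] = min over k of (A[0][0] + B[0][0] = 5 + 1 = 6, A[0][1] + B[1][0] = 2 + 1 = 3) = 3 (attained at k = 1)
  C[0][1] = min over k of (A[0][0] + B[0][1] = 5 + 6 = 11, A[0][1] + B[1][1] = 2 + 6 = 8) = 8 (attained at k = 1)
  C[1][0] = min over k of (A[1][0] + B[0][0] = -4 + 1 = -3, A[1][1] + B[1][0] = 4 + 1 = 5) = -3 (attained at k = 0)
  C[1][1] = min over k of (A[1][0] + B[0][1] = -4 + 6 = 2, A[1][1] + B[1][1] = 4 + 6 = 10) = 2 (attained at k = 0)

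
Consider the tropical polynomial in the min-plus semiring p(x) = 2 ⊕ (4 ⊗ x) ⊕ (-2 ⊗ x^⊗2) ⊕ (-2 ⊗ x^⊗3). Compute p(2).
p(2) = 2

A tropical monomial a ⊗ x^⊗i evaluates to a + i · x. Evaluating each term at x = 2:
  Term 0 contributes 2 + 0 · 2 = 2
  Term 1 contributes 4 + 1 · 2 = 6
  Term 2 contributes -2 + 2 · 2 = 2
  Term 3 contributes -2 + 3 · 2 = 4
p(2) = ⊕ of these = min[2, 6, 2, 4] = 2.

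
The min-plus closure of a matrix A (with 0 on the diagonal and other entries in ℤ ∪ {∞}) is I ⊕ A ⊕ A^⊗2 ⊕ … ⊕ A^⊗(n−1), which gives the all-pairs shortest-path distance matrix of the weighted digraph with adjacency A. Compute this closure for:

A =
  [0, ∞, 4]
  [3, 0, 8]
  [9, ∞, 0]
Closure =
  [0, ∞, 4]
  [3, 0, 7]
  [9, ∞, 0]

This is the Floyd-Warshall all-pairs shortest-path computation. For each intermediate vertex k = 0, 1, …, 2, update dist[i][j] ← min(dist[i][j], dist[i][k] + dist[k][j]). The final matrix gives, for each (i, j), the minimum total weight of any directed path from i to j (possibly empty when i = j).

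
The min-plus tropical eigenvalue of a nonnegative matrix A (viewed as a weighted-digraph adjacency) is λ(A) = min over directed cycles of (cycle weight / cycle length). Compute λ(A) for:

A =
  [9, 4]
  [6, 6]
λ(A) = 5

Enumerate directed cycles and compute their means (weight / length). Sample:
  cycle 0 → 0: weight = 9, length = 1, mean = 9/1 ≈ 9.000
  cycle 1 → 1: weight = 6, length = 1, mean = 6/1 ≈ 6.000
  cycle 0 → 1 → 0: weight = 10, length = 2, mean = 10/2 ≈ 5.000
  cycle 1 → 0 → 1: weight = 10, length = 2, mean = 10/2 ≈ 5.000
Minimum mean = 5.000, attained e.g. along the cycle 0 → 1 → 0 with weight 10 and length 2. So λ(A) = 10/2 = 5.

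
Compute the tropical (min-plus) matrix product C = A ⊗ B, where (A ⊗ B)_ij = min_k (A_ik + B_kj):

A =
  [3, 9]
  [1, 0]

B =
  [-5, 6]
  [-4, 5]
A ⊗ B =
  [-2, 9]
  [-4, 5]

Apply the min-plus product entry-by-entry:
  C[0][0] = min over k of (A[0][0] + B[0][0] = 3 + -5 = -2, A[0][1] + B[1][0] = 9 + -4 = 5) = -2 (attained at k = 0)
  C[0][1] = min over k of (A[0][0] + B[0][1] = 3 + 6 = 9, A[0][1] + B[1][1] = 9 + 5 = 14) = 9 (attained at k = 0)
  C[1][0] = min over k of (A[1][0] + B[0][0] = 1 + -5 = -4, A[1][1] + B[1][0] = 0 + -4 = -4) = -4 (attained at k = 0)
  C[1][1] = min over k of (A[1][0] + B[0][1] = 1 + 6 = 7, A[1][1] + B[1][1] = 0 + 5 = 5) = 5 (attained at k = 1)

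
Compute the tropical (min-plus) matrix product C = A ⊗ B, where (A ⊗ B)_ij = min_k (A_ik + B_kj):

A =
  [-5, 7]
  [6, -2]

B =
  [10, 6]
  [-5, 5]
A ⊗ B =
  [2, 1]
  [-7, 3]

Apply the min-plus product entry-by-entry:
  C[0][0] = min over k of (A[0][0] + B[0][0] = -5 + 10 = 5, A[0][1] + B[1][0] = 7 + -5 = 2) = 2 (attained at k = 1)
  C[0][1] = min over k of (A[0][0] + B[0][1] = -5 + 6 = 1, A[0][1] + B[1][1] = 7 + 5 = 12) = 1 (attained at k = 0)
  C[1][0] = min over k of (A[1][0] + B[0][0] = 6 + 10 = 16, A[1][1] + B[1][0] = -2 + -5 = -7) = -7 (attained at k = 1)
  C[1][1] = min over k of (A[1][0] + B[0][1] = 6 + 6 = 12, A[1][1] + B[1][1] = -2 + 5 = 3) = 3 (attained at k = 1)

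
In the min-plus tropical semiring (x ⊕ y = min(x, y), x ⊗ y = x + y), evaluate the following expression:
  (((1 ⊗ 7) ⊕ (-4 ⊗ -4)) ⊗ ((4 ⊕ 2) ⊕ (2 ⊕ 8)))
(((1 ⊗ 7) ⊕ (-4 ⊗ -4)) ⊗ ((4 ⊕ 2) ⊕ (2 ⊕ 8))) = -6

Expand innermost to outermost. Recall ⊕ takes the minimum of its arguments and ⊗ takes their sum. Working out the expression (((1 ⊗ 7) ⊕ (-4 ⊗ -4)) ⊗ ((4 ⊕ 2) ⊕ (2 ⊕ 8))) gives -6.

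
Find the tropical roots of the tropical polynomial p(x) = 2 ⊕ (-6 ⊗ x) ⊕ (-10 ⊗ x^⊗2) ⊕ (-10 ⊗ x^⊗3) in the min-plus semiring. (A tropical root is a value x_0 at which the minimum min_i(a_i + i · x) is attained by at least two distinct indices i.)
Roots: {0, 4, 8}

Each tropical root is a break point of the lower envelope of the lines y = a_i + i · x (there are 4 lines, with slopes 0, 1, ..., 3). Only the lines that attain the minimum somewhere contribute to roots; other lines are dominated. Here the surviving (envelope) indices are i = 3, i = 2, i = 1, i = 0.
Intersections between consecutive envelope lines give the roots: for adjacent envelope indices i < j the intersection is x = (a_i − a_j) / (j − i). Reading off the sorted break points: {0, 4, 8}.
Verification: at each break x_0, at least two indices attain the minimum of min_i(a_i + i · x_0).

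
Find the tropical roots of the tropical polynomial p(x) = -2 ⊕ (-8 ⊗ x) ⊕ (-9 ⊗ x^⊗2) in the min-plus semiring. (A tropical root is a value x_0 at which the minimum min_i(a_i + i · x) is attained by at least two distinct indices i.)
Roots: {1, 6}

Each tropical root is a break point of the lower envelope of the lines y = a_i + i · x (there are 3 lines, with slopes 0, 1, ..., 2). Only the lines that attain the minimum somewhere contribute to roots; other lines are dominated. Here the surviving (envelope) indices are i = 2, i = 1, i = 0.
Intersections between consecutive envelope lines give the roots: for adjacent envelope indices i < j the intersection is x = (a_i − a_j) / (j − i). Reading off the sorted break points: {1, 6}.
Verification: at each break x_0, at least two indices attain the minimum of min_i(a_i + i · x_0).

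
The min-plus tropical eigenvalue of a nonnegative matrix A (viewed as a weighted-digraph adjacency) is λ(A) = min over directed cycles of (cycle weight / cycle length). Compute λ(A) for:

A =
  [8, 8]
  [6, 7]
λ(A) = 7

Enumerate directed cycles and compute their means (weight / length). Sample:
  cycle 0 → 0: weight = 8, length = 1, mean = 8/1 ≈ 8.000
  cycle 1 → 1: weight = 7, length = 1, mean = 7/1 ≈ 7.000
  cycle 0 → 1 → 0: weight = 14, length = 2, mean = 14/2 ≈ 7.000
  cycle 1 → 0 → 1: weight = 14, length = 2, mean = 14/2 ≈ 7.000
Minimum mean = 7.000, attained e.g. along the cycle 1 → 1 with weight 7 and length 1. So λ(A) = 7/1 = 7.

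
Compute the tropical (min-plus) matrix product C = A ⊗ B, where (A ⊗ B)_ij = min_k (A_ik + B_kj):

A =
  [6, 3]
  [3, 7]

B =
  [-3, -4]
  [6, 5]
A ⊗ B =
  [3, 2]
  [0, -1]

Apply the min-plus product entry-by-entry:
  C[0][0] = min over k of (A[0][0] + B[0][0] = 6 + -3 = 3, A[0][1] + B[1][0] = 3 + 6 = 9) = 3 (attained at k = 0)
  C[0][1] = min over k of (A[0][0] + B[0][1] = 6 + -4 = 2, A[0][1] + B[1][1] = 3 + 5 = 8) = 2 (attained at k = 0)
  C[1][0] = min over k of (A[1][0] + B[0][0] = 3 + -3 = 0, A[1][1] + B[1][0] = 7 + 6 = 13) = 0 (attained at k = 0)
  C[1][1] = min over k of (A[1][0] + B[0][1] = 3 + -4 = -1, A[1][1] + B[1][1] = 7 + 5 = 12) = -1 (attained at k = 0)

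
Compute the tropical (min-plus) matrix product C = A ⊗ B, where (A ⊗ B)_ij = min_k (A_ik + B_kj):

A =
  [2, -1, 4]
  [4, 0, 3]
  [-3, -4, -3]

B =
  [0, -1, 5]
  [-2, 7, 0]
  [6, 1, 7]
A ⊗ B =
  [-3, 1, -1]
  [-2, 3, 0]
  [-6, -4, -4]

Apply the min-plus product entry-by-entry:
  C[0][0] = min over k of (A[0][0] + B[0][0] = 2 + 0 = 2, A[0][1] + B[1][0] = -1 + -2 = -3, A[0][2] + B[2][0] = 4 + 6 = 10) = -3 (attained at k = 1)
  C[0][1] = min over k of (A[0][0] + B[0][1] = 2 + -1 = 1, A[0][1] + B[1][1] = -1 + 7 = 6, A[0][2] + B[2][1] = 4 + 1 = 5) = 1 (attained at k = 0)
  C[0][2] = min over k of (A[0][0] + B[0][2] = 2 + 5 = 7, A[0][1] + B[1][2] = -1 + 0 = -1, A[0][2] + B[2][2] = 4 + 7 = 11) = -1 (attained at k = 1)
  C[1][0] = min over k of (A[1][0] + B[0][0] = 4 + 0 = 4, A[1][1] + B[1][0] = 0 + -2 = -2, A[1][2] + B[2][0] = 3 + 6 = 9) = -2 (attained at k = 1)
  C[1][1] = min over k of (A[1][0] + B[0][1] = 4 + -1 = 3, A[1][1] + B[1][1] = 0 + 7 = 7, A[1][2] + B[2][1] = 3 + 1 = 4) = 3 (attained at k = 0)
  C[1][2] = min over k of (A[1][0] + B[0][2] = 4 + 5 = 9, A[1][1] + B[1][2] = 0 + 0 = 0, A[1][2] + B[2][2] = 3 + 7 = 10) = 0 (attained at k = 1)
  C[2][0] = min over k of (A[2][0] + B[0][0] = -3 + 0 = -3, A[2][1] + B[1][0] = -4 + -2 = -6, A[2][2] + B[2][0] = -3 + 6 = 3) = -6 (attained at k = 1)
  C[2][1] = min over k of (A[2][0] + B[0][1] = -3 + -1 = -4, A[2][1] + B[1][1] = -4 + 7 = 3, A[2][2] + B[2][1] = -3 + 1 = -2) = -4 (attained at k = 0)
  C[2][2] = min over k of (A[2][0] + B[0][2] = -3 + 5 = 2, A[2][1] + B[1][2] = -4 + 0 = -4, A[2][2] + B[2][2] = -3 + 7 = 4) = -4 (attained at k = 1)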